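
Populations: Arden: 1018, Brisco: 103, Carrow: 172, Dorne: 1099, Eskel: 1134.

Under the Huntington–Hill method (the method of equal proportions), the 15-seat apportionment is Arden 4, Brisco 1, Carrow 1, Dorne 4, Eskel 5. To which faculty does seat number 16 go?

Dorne

Priority for the next seat is population ÷ (√(s·(s+1))).
Priorities: Arden 227.632, Brisco 72.832, Carrow 121.622, Dorne 245.744, Eskel 207.039.
Highest priority: Dorne.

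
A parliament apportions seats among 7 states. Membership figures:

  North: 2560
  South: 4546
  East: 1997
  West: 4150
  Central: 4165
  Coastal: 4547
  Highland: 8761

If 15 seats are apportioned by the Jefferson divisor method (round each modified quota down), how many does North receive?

Standard divisor 30726/15 ≈ 2048.4; standard quotas: North 1.250, South 2.219, East 0.975, West 2.026, Central 2.033, Coastal 2.220, Highland 4.277.
Rounding down gives 1, 2, 0, 2, 2, 2, 4 = 13 seats, so the divisor must be adjusted.
With modified divisor 1600: modified quotas North 1.600, South 2.841, East 1.248, West 2.594, Central 2.603, Coastal 2.842, Highland 5.476.
Rounding down: North 1, South 2, East 1, West 2, Central 2, Coastal 2, Highland 5 (total 15).
North receives 1.

1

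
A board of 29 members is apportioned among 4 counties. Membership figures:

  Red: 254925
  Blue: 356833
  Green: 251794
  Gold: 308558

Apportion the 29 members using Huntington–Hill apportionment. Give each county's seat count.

Red: 6, Blue: 9, Green: 6, Gold: 8

With divisor 40284: modified quotas Red 6.328, Blue 8.858, Green 6.250, Gold 7.660.
Geometric-mean thresholds: Red √(6·7)=6.481, Blue √(8·9)=8.485, Green √(6·7)=6.481, Gold √(7·8)=7.483.
Each quota rounded against its threshold gives Red 6, Blue 9, Green 6, Gold 8 (total 29).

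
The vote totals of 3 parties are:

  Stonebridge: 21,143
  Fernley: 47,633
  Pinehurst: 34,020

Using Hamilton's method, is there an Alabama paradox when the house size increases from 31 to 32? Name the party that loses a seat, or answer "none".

At 31 seats: Stonebridge 7, Fernley 14, Pinehurst 10.
At 32 seats: Stonebridge 6, Fernley 15, Pinehurst 11.
Stonebridge drops from 7 to 6.

Stonebridge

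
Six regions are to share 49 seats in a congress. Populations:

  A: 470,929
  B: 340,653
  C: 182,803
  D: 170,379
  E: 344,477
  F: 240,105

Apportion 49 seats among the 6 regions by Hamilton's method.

Standard divisor: 1749346 ÷ 49 ≈ 35700.939.
Standard quotas: A 13.1909, B 9.5418, C 5.1204, D 4.7724, E 9.6490, F 6.7255.
Lower quotas: A 13, B 9, C 5, D 4, E 9, F 6 (sum 46, leaving 3 seats).
Remainders in descending order: D 0.7724, F 0.7255, E 0.6490, B 0.5418, A 0.1909, C 0.1204.
The surplus seats go to D, F, E.

A=13, B=9, C=5, D=5, E=10, F=7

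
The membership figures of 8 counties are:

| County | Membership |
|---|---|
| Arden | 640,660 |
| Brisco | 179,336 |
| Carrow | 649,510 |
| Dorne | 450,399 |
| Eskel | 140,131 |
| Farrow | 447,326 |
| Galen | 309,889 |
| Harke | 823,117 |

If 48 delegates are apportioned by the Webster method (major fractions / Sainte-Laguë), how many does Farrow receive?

6

Standard divisor 3640368/48 ≈ 75841; standard quotas: Arden 8.447, Brisco 2.365, Carrow 8.564, Dorne 5.939, Eskel 1.848, Farrow 5.898, Galen 4.086, Harke 10.853.
Rounding to the nearest integer gives Arden 8, Brisco 2, Carrow 9, Dorne 6, Eskel 2, Farrow 6, Galen 4, Harke 11 — total 48, matching the house size, so no adjustment is needed.
Farrow receives 6.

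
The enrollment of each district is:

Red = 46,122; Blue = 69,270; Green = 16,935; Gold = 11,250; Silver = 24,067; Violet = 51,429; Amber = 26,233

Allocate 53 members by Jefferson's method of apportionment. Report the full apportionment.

Red: 10; Blue: 16; Green: 3; Gold: 2; Silver: 5; Violet: 11; Amber: 6

Standard divisor 245306/53 ≈ 4628.415; standard quotas: Red 9.965, Blue 14.966, Green 3.659, Gold 2.431, Silver 5.200, Violet 11.112, Amber 5.668.
Rounding down gives 9, 14, 3, 2, 5, 11, 5 = 49 seats, so the divisor must be adjusted.
With modified divisor 4300: modified quotas Red 10.726, Blue 16.109, Green 3.938, Gold 2.616, Silver 5.597, Violet 11.960, Amber 6.101.
Rounding down: Red 10, Blue 16, Green 3, Gold 2, Silver 5, Violet 11, Amber 6 (total 53).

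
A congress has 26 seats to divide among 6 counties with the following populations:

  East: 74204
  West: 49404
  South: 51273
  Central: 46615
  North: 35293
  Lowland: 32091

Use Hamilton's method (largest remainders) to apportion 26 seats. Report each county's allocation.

Standard divisor: 288880 ÷ 26 ≈ 11110.769.
Standard quotas: East 6.6786, West 4.4465, South 4.6147, Central 4.1955, North 3.1765, Lowland 2.8883.
Lower quotas: East 6, West 4, South 4, Central 4, North 3, Lowland 2 (sum 23, leaving 3 seats).
Remainders in descending order: Lowland 0.8883, East 0.6786, South 0.6147, West 0.4465, Central 0.1955, North 0.1765.
The surplus seats go to Lowland, East, South.

East: 7, West: 4, South: 5, Central: 4, North: 3, Lowland: 3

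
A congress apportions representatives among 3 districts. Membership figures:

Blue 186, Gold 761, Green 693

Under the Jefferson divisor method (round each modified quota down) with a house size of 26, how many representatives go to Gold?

Standard divisor 1640/26 ≈ 63.077; standard quotas: Blue 2.949, Gold 12.065, Green 10.987.
Rounding down gives 2, 12, 10 = 24 seats, so the divisor must be adjusted.
With modified divisor 60: modified quotas Blue 3.100, Gold 12.683, Green 11.550.
Rounding down: Blue 3, Gold 12, Green 11 (total 26).
Gold receives 12.

12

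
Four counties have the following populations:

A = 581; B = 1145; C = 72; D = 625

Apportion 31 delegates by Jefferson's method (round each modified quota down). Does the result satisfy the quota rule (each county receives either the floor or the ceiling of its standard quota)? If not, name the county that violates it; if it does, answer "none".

Standard quotas: A 7.433, B 14.649, C 0.921, D 7.996.
Jefferson allocation: A 8, B 15, C 0, D 8.
Every allocation lies between the lower and upper quota.

none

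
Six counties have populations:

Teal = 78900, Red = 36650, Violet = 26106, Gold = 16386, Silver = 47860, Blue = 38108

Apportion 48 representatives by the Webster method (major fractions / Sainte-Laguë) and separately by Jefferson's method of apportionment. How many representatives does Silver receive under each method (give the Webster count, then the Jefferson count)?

9 and 10

Webster: Teal 16, Red 7, Violet 5, Gold 3, Silver 9, Blue 8.
Jefferson: Teal 16, Red 7, Violet 5, Gold 3, Silver 10, Blue 7.
Silver gets 9 under Webster and 10 under Jefferson.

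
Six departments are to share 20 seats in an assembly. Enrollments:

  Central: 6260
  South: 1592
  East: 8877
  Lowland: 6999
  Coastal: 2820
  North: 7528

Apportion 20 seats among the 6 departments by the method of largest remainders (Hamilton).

Total 34076; standard divisor 34076/20 ≈ 1703.8.
Standard quotas: Central 3.6741, South 0.9344, East 5.2101, Lowland 4.1079, Coastal 1.6551, North 4.4184.
Lower quotas: Central 3, South 0, East 5, Lowland 4, Coastal 1, North 4 (sum 17, leaving 3 seats).
Remainders in descending order: South 0.9344, Central 0.6741, Coastal 0.6551, North 0.4184, East 0.2101, Lowland 0.1079.
The surplus seats go to South, Central, Coastal.

Central=4; South=1; East=5; Lowland=4; Coastal=2; North=4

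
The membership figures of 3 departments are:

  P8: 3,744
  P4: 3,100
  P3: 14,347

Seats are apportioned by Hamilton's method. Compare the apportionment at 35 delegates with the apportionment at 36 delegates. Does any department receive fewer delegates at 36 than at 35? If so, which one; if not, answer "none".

none

At 35 seats: P8 6, P4 5, P3 24.
At 36 seats: P8 6, P4 5, P3 25.
No department's allocation decreased.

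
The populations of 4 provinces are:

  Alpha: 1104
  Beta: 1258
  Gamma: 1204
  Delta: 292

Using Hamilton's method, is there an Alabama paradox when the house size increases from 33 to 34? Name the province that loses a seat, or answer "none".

Delta

At 33 seats: Alpha 9, Beta 11, Gamma 10, Delta 3.
At 34 seats: Alpha 10, Beta 11, Gamma 11, Delta 2.
Delta drops from 3 to 2.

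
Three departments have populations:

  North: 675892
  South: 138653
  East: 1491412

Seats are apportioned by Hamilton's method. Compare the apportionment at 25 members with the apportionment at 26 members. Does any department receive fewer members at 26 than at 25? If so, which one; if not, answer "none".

At 25 seats: North 7, South 2, East 16.
At 26 seats: North 8, South 1, East 17.
South drops from 2 to 1.

South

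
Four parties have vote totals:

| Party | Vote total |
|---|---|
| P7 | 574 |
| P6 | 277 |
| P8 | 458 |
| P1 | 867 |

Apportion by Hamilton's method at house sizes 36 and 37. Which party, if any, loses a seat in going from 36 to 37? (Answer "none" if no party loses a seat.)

P6

At 36 seats: P7 9, P6 5, P8 8, P1 14.
At 37 seats: P7 10, P6 4, P8 8, P1 15.
P6 drops from 5 to 4.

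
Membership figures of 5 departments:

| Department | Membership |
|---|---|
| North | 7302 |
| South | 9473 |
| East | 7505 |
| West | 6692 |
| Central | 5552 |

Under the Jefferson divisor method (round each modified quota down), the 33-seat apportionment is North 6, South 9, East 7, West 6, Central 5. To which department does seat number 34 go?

Priority for the next seat is population ÷ (current seats + 1).
Priorities: North 1043.143, South 947.300, East 938.125, West 956.000, Central 925.333.
Highest priority: North.

North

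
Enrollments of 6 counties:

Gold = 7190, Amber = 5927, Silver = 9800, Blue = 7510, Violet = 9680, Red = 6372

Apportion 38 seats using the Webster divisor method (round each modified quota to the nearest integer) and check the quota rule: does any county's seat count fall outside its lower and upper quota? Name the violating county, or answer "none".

Standard quotas: Gold 5.878, Amber 4.846, Silver 8.012, Blue 6.140, Violet 7.914, Red 5.210.
Webster allocation: Gold 6, Amber 5, Silver 8, Blue 6, Violet 8, Red 5.
Every allocation lies between the lower and upper quota.

none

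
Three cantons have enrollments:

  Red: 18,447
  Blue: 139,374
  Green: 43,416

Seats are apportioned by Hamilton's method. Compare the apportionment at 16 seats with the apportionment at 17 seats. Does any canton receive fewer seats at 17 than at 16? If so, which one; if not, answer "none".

Red

At 16 seats: Red 2, Blue 11, Green 3.
At 17 seats: Red 1, Blue 12, Green 4.
Red drops from 2 to 1.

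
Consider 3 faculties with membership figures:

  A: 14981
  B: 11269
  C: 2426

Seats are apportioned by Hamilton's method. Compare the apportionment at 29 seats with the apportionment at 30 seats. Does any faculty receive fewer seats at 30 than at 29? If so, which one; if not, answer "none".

At 29 seats: A 15, B 11, C 3.
At 30 seats: A 16, B 12, C 2.
C drops from 3 to 2.

C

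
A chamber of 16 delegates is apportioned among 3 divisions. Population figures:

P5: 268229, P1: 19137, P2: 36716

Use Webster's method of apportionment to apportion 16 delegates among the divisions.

P5 13, P1 1, P2 2

Standard divisor 324082/16 ≈ 20255.125; standard quotas: P5 13.243, P1 0.945, P2 1.813.
Rounding to the nearest integer gives P5 13, P1 1, P2 2 — total 16, matching the house size, so no adjustment is needed.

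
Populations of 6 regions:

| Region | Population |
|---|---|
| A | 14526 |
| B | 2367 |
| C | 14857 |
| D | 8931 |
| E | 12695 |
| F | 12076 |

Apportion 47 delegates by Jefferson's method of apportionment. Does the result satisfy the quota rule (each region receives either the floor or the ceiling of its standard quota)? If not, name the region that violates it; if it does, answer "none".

Standard quotas: A 10.431, B 1.700, C 10.669, D 6.413, E 9.116, F 8.672.
Jefferson allocation: A 11, B 1, C 11, D 6, E 9, F 9.
Every allocation lies between the lower and upper quota.

none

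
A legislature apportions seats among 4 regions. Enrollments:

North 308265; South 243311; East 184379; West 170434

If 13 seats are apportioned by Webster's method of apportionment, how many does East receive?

Standard divisor 906389/13 ≈ 69722.231; standard quotas: North 4.421, South 3.490, East 2.644, West 2.444.
Rounding to the nearest integer gives 4, 3, 3, 2 = 12 seats, so the divisor must be adjusted.
With modified divisor 69000: modified quotas North 4.468, South 3.526, East 2.672, West 2.470.
Rounding to the nearest integer: North 4, South 4, East 3, West 2 (total 13).
East receives 3.

3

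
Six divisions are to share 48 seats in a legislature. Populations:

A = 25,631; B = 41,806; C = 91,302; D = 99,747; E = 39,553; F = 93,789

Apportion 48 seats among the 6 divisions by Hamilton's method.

A: 3, B: 5, C: 11, D: 12, E: 5, F: 12

Standard divisor: 391828 ÷ 48 ≈ 8163.083.
Standard quotas: A 3.1399, B 5.1213, C 11.1847, D 12.2193, E 4.8454, F 11.4894.
Lower quotas: A 3, B 5, C 11, D 12, E 4, F 11 (sum 46, leaving 2 seats).
Remainders in descending order: E 0.8454, F 0.4894, D 0.2193, C 0.1847, A 0.1399, B 0.1213.
The surplus seats go to E, F.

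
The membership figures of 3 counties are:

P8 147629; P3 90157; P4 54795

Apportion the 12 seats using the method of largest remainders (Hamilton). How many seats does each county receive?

Total 292581; standard divisor 292581/12 ≈ 24381.75.
Standard quotas: P8 6.0549, P3 3.6977, P4 2.2474.
Lower quotas: P8 6, P3 3, P4 2 (sum 11, leaving 1 seat).
Remainders in descending order: P3 0.6977, P4 0.2474, P8 0.0549.
The surplus seat goes to P3.

P8 6, P3 4, P4 2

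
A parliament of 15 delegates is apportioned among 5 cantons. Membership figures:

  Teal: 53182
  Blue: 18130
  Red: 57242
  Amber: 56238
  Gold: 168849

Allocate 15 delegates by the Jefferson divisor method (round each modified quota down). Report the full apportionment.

Standard divisor 353641/15 ≈ 23576.067; standard quotas: Teal 2.256, Blue 0.769, Red 2.428, Amber 2.385, Gold 7.162.
Rounding down gives 2, 0, 2, 2, 7 = 13 seats, so the divisor must be adjusted.
With modified divisor 18900: modified quotas Teal 2.814, Blue 0.959, Red 3.029, Amber 2.976, Gold 8.934.
Rounding down: Teal 2, Blue 0, Red 3, Amber 2, Gold 8 (total 15).

Teal 2, Blue 0, Red 3, Amber 2, Gold 8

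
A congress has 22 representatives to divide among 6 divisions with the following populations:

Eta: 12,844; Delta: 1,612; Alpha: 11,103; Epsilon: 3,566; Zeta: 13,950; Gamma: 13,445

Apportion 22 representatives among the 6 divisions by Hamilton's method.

Eta 5, Delta 1, Alpha 4, Epsilon 1, Zeta 6, Gamma 5

Total 56520; standard divisor 56520/22 ≈ 2569.091.
Standard quotas: Eta 4.9994, Delta 0.6275, Alpha 4.3218, Epsilon 1.3880, Zeta 5.4299, Gamma 5.2334.
Lower quotas: Eta 4, Delta 0, Alpha 4, Epsilon 1, Zeta 5, Gamma 5 (sum 19, leaving 3 seats).
Remainders in descending order: Eta 0.9994, Delta 0.6275, Zeta 0.4299, Epsilon 0.3880, Alpha 0.3218, Gamma 0.2334.
The surplus seats go to Eta, Delta, Zeta.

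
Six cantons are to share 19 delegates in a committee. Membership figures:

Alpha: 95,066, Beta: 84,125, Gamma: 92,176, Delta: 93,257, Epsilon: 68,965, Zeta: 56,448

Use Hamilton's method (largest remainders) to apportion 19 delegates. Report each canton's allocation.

Alpha: 4; Beta: 3; Gamma: 3; Delta: 4; Epsilon: 3; Zeta: 2

Total 490037; standard divisor 490037/19 ≈ 25791.421.
Standard quotas: Alpha 3.6860, Beta 3.2617, Gamma 3.5739, Delta 3.6158, Epsilon 2.6740, Zeta 2.1886.
Lower quotas: Alpha 3, Beta 3, Gamma 3, Delta 3, Epsilon 2, Zeta 2 (sum 16, leaving 3 seats).
Remainders in descending order: Alpha 0.6860, Epsilon 0.6740, Delta 0.6158, Gamma 0.5739, Beta 0.2617, Zeta 0.1886.
Largest remainders: Alpha, Epsilon, Delta receive the extra seats.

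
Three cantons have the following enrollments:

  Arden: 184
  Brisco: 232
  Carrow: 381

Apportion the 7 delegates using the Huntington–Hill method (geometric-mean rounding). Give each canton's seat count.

Arden 2; Brisco 2; Carrow 3

With divisor 120: modified quotas Arden 1.533, Brisco 1.933, Carrow 3.175.
Geometric-mean thresholds: Arden √(1·2)=1.414, Brisco √(1·2)=1.414, Carrow √(3·4)=3.464.
Each quota rounded against its threshold gives Arden 2, Brisco 2, Carrow 3 (total 7).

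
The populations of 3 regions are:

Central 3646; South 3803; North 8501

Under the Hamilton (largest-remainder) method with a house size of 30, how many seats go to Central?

The standard divisor is 15950/30 ≈ 531.667.
Standard quotas: Central 6.8577, South 7.1530, North 15.9893.
Lower quotas: Central 6, South 7, North 15 (sum 28, leaving 2 seats).
Remainders in descending order: North 0.9893, Central 0.8577, South 0.1530.
Largest remainders: North, Central receive the extra seats.
Central receives 7.

7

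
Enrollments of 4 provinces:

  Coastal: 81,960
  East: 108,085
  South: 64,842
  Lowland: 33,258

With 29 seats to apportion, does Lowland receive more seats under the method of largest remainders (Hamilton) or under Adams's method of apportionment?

Adams

Hamilton: Coastal 8, East 11, South 7, Lowland 3.
Adams: Coastal 8, East 11, South 6, Lowland 4.
Lowland gets 3 under Hamilton and 4 under Adams.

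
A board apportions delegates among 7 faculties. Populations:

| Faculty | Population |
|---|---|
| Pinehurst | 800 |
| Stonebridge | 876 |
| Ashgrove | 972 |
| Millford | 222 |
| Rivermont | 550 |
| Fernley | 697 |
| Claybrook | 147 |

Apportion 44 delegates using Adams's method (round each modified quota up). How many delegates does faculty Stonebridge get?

Standard divisor 4264/44 ≈ 96.909; standard quotas: Pinehurst 8.255, Stonebridge 9.039, Ashgrove 10.030, Millford 2.291, Rivermont 5.675, Fernley 7.192, Claybrook 1.517.
Rounding up gives 9, 10, 11, 3, 6, 8, 2 = 49 seats, so the divisor must be adjusted.
With modified divisor 109: modified quotas Pinehurst 7.339, Stonebridge 8.037, Ashgrove 8.917, Millford 2.037, Rivermont 5.046, Fernley 6.394, Claybrook 1.349.
Rounding up: Pinehurst 8, Stonebridge 9, Ashgrove 9, Millford 3, Rivermont 6, Fernley 7, Claybrook 2 (total 44).
Stonebridge receives 9.

9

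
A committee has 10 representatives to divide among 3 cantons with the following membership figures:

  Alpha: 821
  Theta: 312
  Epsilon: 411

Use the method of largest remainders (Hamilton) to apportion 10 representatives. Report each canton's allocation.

Alpha=5, Theta=2, Epsilon=3

Standard divisor: 1544 ÷ 10 ≈ 154.4.
Standard quotas: Alpha 5.317, Theta 2.021, Epsilon 2.662.
Lower quotas: Alpha 5, Theta 2, Epsilon 2 (sum 9, leaving 1 seat).
Remainders in descending order: Epsilon 0.662, Alpha 0.317, Theta 0.021.
The surplus seat goes to Epsilon.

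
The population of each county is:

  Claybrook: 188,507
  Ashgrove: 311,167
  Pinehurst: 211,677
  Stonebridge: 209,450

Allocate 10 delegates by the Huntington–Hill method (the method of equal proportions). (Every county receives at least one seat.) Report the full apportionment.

Claybrook: 2, Ashgrove: 4, Pinehurst: 2, Stonebridge: 2

With divisor 88121: modified quotas Claybrook 2.139, Ashgrove 3.531, Pinehurst 2.402, Stonebridge 2.377.
Geometric-mean thresholds: Claybrook √(2·3)=2.449, Ashgrove √(3·4)=3.464, Pinehurst √(2·3)=2.449, Stonebridge √(2·3)=2.449.
Each quota rounded against its threshold gives Claybrook 2, Ashgrove 4, Pinehurst 2, Stonebridge 2 (total 10).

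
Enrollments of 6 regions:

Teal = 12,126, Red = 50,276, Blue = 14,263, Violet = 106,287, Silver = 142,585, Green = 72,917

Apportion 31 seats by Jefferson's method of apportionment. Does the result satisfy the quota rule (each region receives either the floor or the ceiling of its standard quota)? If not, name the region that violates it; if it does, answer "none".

Standard quotas: Teal 0.943, Red 3.912, Blue 1.110, Violet 8.269, Silver 11.093, Green 5.673.
Jefferson allocation: Teal 1, Red 4, Blue 1, Violet 8, Silver 11, Green 6.
Every allocation lies between the lower and upper quota.

none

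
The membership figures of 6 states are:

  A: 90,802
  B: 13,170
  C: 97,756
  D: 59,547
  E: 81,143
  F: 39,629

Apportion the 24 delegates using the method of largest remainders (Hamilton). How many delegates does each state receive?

A=6; B=1; C=6; D=4; E=5; F=2

The standard divisor is 382047/24 ≈ 15918.625.
Standard quotas: A 5.7041, B 0.8273, C 6.1410, D 3.7407, E 5.0974, F 2.4895.
Lower quotas: A 5, B 0, C 6, D 3, E 5, F 2 (sum 21, leaving 3 seats).
Remainders in descending order: B 0.8273, D 0.7407, A 0.7041, F 0.4895, C 0.1410, E 0.0974.
Largest remainders: B, D, A receive the extra seats.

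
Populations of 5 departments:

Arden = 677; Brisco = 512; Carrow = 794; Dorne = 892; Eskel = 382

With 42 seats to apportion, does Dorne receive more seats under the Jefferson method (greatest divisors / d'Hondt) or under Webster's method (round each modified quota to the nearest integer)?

Jefferson: Arden 9, Brisco 6, Carrow 10, Dorne 12, Eskel 5.
Webster: Arden 9, Brisco 7, Carrow 10, Dorne 11, Eskel 5.
Dorne gets 12 under Jefferson and 11 under Webster.

Jefferson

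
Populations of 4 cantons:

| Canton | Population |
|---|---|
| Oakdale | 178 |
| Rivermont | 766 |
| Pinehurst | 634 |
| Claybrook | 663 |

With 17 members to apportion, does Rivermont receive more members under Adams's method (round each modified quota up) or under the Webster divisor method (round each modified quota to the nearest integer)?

Adams: Oakdale 2, Rivermont 5, Pinehurst 5, Claybrook 5.
Webster: Oakdale 1, Rivermont 6, Pinehurst 5, Claybrook 5.
Rivermont gets 5 under Adams and 6 under Webster.

Webster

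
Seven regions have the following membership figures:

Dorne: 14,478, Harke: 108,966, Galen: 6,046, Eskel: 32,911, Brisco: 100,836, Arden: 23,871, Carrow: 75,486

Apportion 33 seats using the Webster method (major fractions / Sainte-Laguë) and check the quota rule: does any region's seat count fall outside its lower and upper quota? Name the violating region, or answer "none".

none

Standard quotas: Dorne 1.318, Harke 9.917, Galen 0.550, Eskel 2.995, Brisco 9.177, Arden 2.173, Carrow 6.870.
Webster allocation: Dorne 1, Harke 10, Galen 1, Eskel 3, Brisco 9, Arden 2, Carrow 7.
Every allocation lies between the lower and upper quota.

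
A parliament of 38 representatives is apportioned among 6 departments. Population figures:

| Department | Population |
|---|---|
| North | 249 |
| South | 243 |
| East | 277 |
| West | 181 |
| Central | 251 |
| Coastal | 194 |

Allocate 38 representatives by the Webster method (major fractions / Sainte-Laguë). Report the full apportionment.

Standard divisor 1395/38 ≈ 36.711; standard quotas: North 6.783, South 6.619, East 7.546, West 4.930, Central 6.837, Coastal 5.285.
Rounding to the nearest integer gives 7, 7, 8, 5, 7, 5 = 39 seats, so the divisor must be adjusted.
With modified divisor 37.2: modified quotas North 6.694, South 6.532, East 7.446, West 4.866, Central 6.747, Coastal 5.215.
Rounding to the nearest integer: North 7, South 7, East 7, West 5, Central 7, Coastal 5 (total 38).

North 7, South 7, East 7, West 5, Central 7, Coastal 5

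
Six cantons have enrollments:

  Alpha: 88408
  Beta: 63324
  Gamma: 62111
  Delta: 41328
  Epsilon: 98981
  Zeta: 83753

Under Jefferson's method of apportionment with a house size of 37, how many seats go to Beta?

Standard divisor 437905/37 ≈ 11835.27; standard quotas: Alpha 7.470, Beta 5.350, Gamma 5.248, Delta 3.492, Epsilon 8.363, Zeta 7.077.
Rounding down gives 7, 5, 5, 3, 8, 7 = 35 seats, so the divisor must be adjusted.
With modified divisor 10800: modified quotas Alpha 8.186, Beta 5.863, Gamma 5.751, Delta 3.827, Epsilon 9.165, Zeta 7.755.
Rounding down: Alpha 8, Beta 5, Gamma 5, Delta 3, Epsilon 9, Zeta 7 (total 37).
Beta receives 5.

5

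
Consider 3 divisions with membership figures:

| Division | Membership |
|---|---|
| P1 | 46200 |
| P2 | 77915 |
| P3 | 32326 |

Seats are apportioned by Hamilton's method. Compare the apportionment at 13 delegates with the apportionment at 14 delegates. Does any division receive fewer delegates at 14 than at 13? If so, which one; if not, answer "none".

At 13 seats: P1 4, P2 6, P3 3.
At 14 seats: P1 4, P2 7, P3 3.
No division's allocation decreased.

none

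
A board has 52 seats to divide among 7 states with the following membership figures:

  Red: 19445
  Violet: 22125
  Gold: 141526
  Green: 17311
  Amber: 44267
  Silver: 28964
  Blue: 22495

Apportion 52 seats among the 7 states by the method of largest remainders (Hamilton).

Red: 3, Violet: 4, Gold: 25, Green: 3, Amber: 8, Silver: 5, Blue: 4

Total 296133; standard divisor 296133/52 ≈ 5694.865.
Standard quotas: Red 3.4145, Violet 3.8851, Gold 24.8515, Green 3.0398, Amber 7.7731, Silver 5.0860, Blue 3.9500.
Lower quotas: Red 3, Violet 3, Gold 24, Green 3, Amber 7, Silver 5, Blue 3 (sum 48, leaving 4 seats).
Remainders in descending order: Blue 0.9500, Violet 0.8851, Gold 0.8515, Amber 0.7731, Red 0.4145, Silver 0.0860, Green 0.0398.
The surplus seats go to Blue, Violet, Gold, Amber.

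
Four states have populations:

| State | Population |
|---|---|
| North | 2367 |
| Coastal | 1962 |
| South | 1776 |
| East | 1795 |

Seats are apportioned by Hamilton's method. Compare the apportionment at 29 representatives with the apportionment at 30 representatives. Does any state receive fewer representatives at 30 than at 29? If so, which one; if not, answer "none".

none

At 29 seats: North 9, Coastal 7, South 6, East 7.
At 30 seats: North 9, Coastal 7, South 7, East 7.
No state's allocation decreased.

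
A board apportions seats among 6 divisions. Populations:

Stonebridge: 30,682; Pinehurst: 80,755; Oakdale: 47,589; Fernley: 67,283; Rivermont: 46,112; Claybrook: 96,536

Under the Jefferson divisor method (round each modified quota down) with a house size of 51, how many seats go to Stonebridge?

4

Standard divisor 368957/51 ≈ 7234.451; standard quotas: Stonebridge 4.241, Pinehurst 11.163, Oakdale 6.578, Fernley 9.300, Rivermont 6.374, Claybrook 13.344.
Rounding down gives 4, 11, 6, 9, 6, 13 = 49 seats, so the divisor must be adjusted.
With modified divisor 6760: modified quotas Stonebridge 4.539, Pinehurst 11.946, Oakdale 7.040, Fernley 9.953, Rivermont 6.821, Claybrook 14.280.
Rounding down: Stonebridge 4, Pinehurst 11, Oakdale 7, Fernley 9, Rivermont 6, Claybrook 14 (total 51).
Stonebridge receives 4.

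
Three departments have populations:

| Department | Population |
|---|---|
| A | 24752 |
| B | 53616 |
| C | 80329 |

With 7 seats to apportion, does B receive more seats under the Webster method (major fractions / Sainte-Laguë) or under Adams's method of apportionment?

Webster: A 1, B 2, C 4.
Adams: A 1, B 3, C 3.
B gets 2 under Webster and 3 under Adams.

Adams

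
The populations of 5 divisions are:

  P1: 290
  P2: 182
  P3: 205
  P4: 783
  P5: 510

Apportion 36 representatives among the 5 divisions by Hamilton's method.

Total 1970; standard divisor 1970/36 ≈ 54.722.
Standard quotas: P1 5.299, P2 3.326, P3 3.746, P4 14.309, P5 9.320.
Lower quotas: P1 5, P2 3, P3 3, P4 14, P5 9 (sum 34, leaving 2 seats).
Remainders in descending order: P3 0.746, P2 0.326, P5 0.320, P4 0.309, P1 0.299.
Largest remainders: P3, P2 receive the extra seats.

P1 5, P2 4, P3 4, P4 14, P5 9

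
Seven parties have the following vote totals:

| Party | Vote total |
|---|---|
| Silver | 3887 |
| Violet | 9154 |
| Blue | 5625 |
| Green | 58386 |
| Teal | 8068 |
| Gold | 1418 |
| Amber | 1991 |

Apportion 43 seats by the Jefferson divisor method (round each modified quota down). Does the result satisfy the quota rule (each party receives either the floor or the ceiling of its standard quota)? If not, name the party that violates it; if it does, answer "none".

Standard quotas: Silver 1.888, Violet 4.446, Blue 2.732, Green 28.359, Teal 3.919, Gold 0.689, Amber 0.967.
Jefferson allocation: Silver 2, Violet 4, Blue 2, Green 30, Teal 4, Gold 0, Amber 1.
Green has quota 28.359 (lower 28, upper 29) but receives 30 — outside the quota interval.

Green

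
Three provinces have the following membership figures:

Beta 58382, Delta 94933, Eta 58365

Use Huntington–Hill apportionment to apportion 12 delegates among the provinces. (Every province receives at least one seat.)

With divisor 17093: modified quotas Beta 3.416, Delta 5.554, Eta 3.415.
Geometric-mean thresholds: Beta √(3·4)=3.464, Delta √(5·6)=5.477, Eta √(3·4)=3.464.
Each quota rounded against its threshold gives Beta 3, Delta 6, Eta 3 (total 12).

Beta: 3, Delta: 6, Eta: 3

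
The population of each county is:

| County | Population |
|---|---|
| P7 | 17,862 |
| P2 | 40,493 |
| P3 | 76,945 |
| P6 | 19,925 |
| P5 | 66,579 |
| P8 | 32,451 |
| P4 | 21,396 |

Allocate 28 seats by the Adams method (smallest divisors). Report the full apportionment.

Standard divisor 275651/28 ≈ 9844.679; standard quotas: P7 1.814, P2 4.113, P3 7.816, P6 2.024, P5 6.763, P8 3.296, P4 2.173.
Rounding up gives 2, 5, 8, 3, 7, 4, 3 = 32 seats, so the divisor must be adjusted.
With modified divisor 10900: modified quotas P7 1.639, P2 3.715, P3 7.059, P6 1.828, P5 6.108, P8 2.977, P4 1.963.
Rounding up: P7 2, P2 4, P3 8, P6 2, P5 7, P8 3, P4 2 (total 28).

P7 2, P2 4, P3 8, P6 2, P5 7, P8 3, P4 2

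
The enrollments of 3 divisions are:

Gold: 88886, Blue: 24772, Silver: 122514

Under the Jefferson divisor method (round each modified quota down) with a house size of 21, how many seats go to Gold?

8

Standard divisor 236172/21 ≈ 11246.286; standard quotas: Gold 7.904, Blue 2.203, Silver 10.894.
Rounding down gives 7, 2, 10 = 19 seats, so the divisor must be adjusted.
With modified divisor 10700: modified quotas Gold 8.307, Blue 2.315, Silver 11.450.
Rounding down: Gold 8, Blue 2, Silver 11 (total 21).
Gold receives 8.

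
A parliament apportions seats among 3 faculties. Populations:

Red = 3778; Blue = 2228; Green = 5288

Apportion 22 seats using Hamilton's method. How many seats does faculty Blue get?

Total 11294; standard divisor 11294/22 ≈ 513.364.
Standard quotas: Red 7.3593, Blue 4.3400, Green 10.3007.
Lower quotas: Red 7, Blue 4, Green 10 (sum 21, leaving 1 seat).
Remainders in descending order: Red 0.3593, Blue 0.3400, Green 0.3007.
The surplus seat goes to Red.
Blue receives 4.

4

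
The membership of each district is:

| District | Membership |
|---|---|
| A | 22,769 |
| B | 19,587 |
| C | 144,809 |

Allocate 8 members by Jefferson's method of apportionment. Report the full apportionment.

Standard divisor 187165/8 ≈ 23395.625; standard quotas: A 0.973, B 0.837, C 6.190.
Rounding down gives 0, 0, 6 = 6 seats, so the divisor must be adjusted.
With modified divisor 20100: modified quotas A 1.133, B 0.974, C 7.204.
Rounding down: A 1, B 0, C 7 (total 8).

A=1, B=0, C=7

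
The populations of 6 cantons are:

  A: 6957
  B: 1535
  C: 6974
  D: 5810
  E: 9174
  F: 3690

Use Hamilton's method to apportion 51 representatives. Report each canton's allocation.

The standard divisor is 34140/51 ≈ 669.412.
Standard quotas: A 10.3927, B 2.2931, C 10.4181, D 8.6793, E 13.7046, F 5.5123.
Lower quotas: A 10, B 2, C 10, D 8, E 13, F 5 (sum 48, leaving 3 seats).
Remainders in descending order: E 0.7046, D 0.6793, F 0.5123, C 0.4181, A 0.3927, B 0.2931.
The surplus seats go to E, D, F.

A: 10, B: 2, C: 10, D: 9, E: 14, F: 6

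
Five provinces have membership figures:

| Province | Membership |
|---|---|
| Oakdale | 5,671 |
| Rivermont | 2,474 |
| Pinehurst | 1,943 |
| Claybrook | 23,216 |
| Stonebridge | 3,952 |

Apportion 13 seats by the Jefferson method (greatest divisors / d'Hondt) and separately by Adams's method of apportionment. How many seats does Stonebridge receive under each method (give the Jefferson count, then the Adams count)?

1 and 2

Jefferson: Oakdale 2, Rivermont 1, Pinehurst 0, Claybrook 9, Stonebridge 1.
Adams: Oakdale 2, Rivermont 1, Pinehurst 1, Claybrook 7, Stonebridge 2.
Stonebridge gets 1 under Jefferson and 2 under Adams.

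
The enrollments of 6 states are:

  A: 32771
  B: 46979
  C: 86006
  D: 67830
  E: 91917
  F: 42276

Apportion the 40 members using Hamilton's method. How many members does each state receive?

Total 367779; standard divisor 367779/40 ≈ 9194.475.
Standard quotas: A 3.5642, B 5.1095, C 9.3541, D 7.3773, E 9.9970, F 4.5980.
Lower quotas: A 3, B 5, C 9, D 7, E 9, F 4 (sum 37, leaving 3 seats).
Remainders in descending order: E 0.9970, F 0.5980, A 0.5642, D 0.3773, C 0.3541, B 0.1095.
Largest remainders: E, F, A receive the extra seats.

A: 4; B: 5; C: 9; D: 7; E: 10; F: 5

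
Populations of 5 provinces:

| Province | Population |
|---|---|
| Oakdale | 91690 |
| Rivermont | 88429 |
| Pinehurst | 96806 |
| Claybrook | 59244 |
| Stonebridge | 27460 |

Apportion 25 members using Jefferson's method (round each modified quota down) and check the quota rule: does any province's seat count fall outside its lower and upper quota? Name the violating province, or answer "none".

Standard quotas: Oakdale 6.304, Rivermont 6.080, Pinehurst 6.656, Claybrook 4.073, Stonebridge 1.888.
Jefferson allocation: Oakdale 6, Rivermont 6, Pinehurst 7, Claybrook 4, Stonebridge 2.
Every allocation lies between the lower and upper quota.

none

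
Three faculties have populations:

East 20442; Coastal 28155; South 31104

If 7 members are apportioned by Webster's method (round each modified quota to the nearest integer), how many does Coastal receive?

2

Standard divisor 79701/7 ≈ 11385.857; standard quotas: East 1.795, Coastal 2.473, South 2.732.
Rounding to the nearest integer gives East 2, Coastal 2, South 3 — total 7, matching the house size, so no adjustment is needed.
Coastal receives 2.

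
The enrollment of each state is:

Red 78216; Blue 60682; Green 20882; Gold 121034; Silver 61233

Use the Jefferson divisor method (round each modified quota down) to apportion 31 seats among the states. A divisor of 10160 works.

Red 7, Blue 5, Green 2, Gold 11, Silver 6

With modified divisor 10160: modified quotas Red 7.698, Blue 5.973, Green 2.055, Gold 11.913, Silver 6.027.
Rounding down: Red 7, Blue 5, Green 2, Gold 11, Silver 6 (total 31).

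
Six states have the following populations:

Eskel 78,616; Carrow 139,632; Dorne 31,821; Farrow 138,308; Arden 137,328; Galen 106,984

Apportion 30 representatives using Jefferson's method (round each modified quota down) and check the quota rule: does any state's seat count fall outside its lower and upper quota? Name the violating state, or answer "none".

Standard quotas: Eskel 3.728, Carrow 6.621, Dorne 1.509, Farrow 6.558, Arden 6.512, Galen 5.073.
Jefferson allocation: Eskel 4, Carrow 7, Dorne 1, Farrow 7, Arden 6, Galen 5.
Every allocation lies between the lower and upper quota.

none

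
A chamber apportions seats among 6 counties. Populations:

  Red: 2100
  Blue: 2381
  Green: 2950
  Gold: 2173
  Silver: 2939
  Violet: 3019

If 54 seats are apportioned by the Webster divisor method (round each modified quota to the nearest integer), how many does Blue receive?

Standard divisor 15562/54 ≈ 288.185; standard quotas: Red 7.287, Blue 8.262, Green 10.236, Gold 7.540, Silver 10.198, Violet 10.476.
Rounding to the nearest integer gives 7, 8, 10, 8, 10, 10 = 53 seats, so the divisor must be adjusted.
With modified divisor 284: modified quotas Red 7.394, Blue 8.384, Green 10.387, Gold 7.651, Silver 10.349, Violet 10.630.
Rounding to the nearest integer: Red 7, Blue 8, Green 10, Gold 8, Silver 10, Violet 11 (total 54).
Blue receives 8.

8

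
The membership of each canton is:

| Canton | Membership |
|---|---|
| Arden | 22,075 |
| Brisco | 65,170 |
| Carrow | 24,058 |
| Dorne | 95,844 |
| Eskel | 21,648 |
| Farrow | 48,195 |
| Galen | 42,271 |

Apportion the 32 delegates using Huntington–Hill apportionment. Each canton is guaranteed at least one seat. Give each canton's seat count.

Arden 2; Brisco 7; Carrow 2; Dorne 10; Eskel 2; Farrow 5; Galen 4

With divisor 9939: modified quotas Arden 2.221, Brisco 6.557, Carrow 2.421, Dorne 9.643, Eskel 2.178, Farrow 4.849, Galen 4.253.
Geometric-mean thresholds: Arden √(2·3)=2.449, Brisco √(6·7)=6.481, Carrow √(2·3)=2.449, Dorne √(9·10)=9.487, Eskel √(2·3)=2.449, Farrow √(4·5)=4.472, Galen √(4·5)=4.472.
Each quota rounded against its threshold gives Arden 2, Brisco 7, Carrow 2, Dorne 10, Eskel 2, Farrow 5, Galen 4 (total 32).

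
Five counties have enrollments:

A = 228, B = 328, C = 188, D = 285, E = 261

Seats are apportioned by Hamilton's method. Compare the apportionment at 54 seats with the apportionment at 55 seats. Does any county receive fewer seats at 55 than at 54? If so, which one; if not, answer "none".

none

At 54 seats: A 9, B 14, C 8, D 12, E 11.
At 55 seats: A 10, B 14, C 8, D 12, E 11.
No county's allocation decreased.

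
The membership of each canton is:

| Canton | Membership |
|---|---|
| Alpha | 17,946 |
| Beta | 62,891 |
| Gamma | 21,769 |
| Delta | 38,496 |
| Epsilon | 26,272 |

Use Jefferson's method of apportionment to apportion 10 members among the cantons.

Standard divisor 167374/10 ≈ 16737.4; standard quotas: Alpha 1.072, Beta 3.758, Gamma 1.301, Delta 2.300, Epsilon 1.570.
Rounding down gives 1, 3, 1, 2, 1 = 8 seats, so the divisor must be adjusted.
With modified divisor 13000: modified quotas Alpha 1.380, Beta 4.838, Gamma 1.675, Delta 2.961, Epsilon 2.021.
Rounding down: Alpha 1, Beta 4, Gamma 1, Delta 2, Epsilon 2 (total 10).

Alpha=1; Beta=4; Gamma=1; Delta=2; Epsilon=2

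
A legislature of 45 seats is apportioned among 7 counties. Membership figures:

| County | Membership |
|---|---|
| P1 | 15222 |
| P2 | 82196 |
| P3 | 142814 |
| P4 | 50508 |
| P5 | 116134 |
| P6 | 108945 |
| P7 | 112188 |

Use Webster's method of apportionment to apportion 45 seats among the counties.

P1: 1; P2: 6; P3: 10; P4: 4; P5: 8; P6: 8; P7: 8

Standard divisor 628007/45 ≈ 13955.711; standard quotas: P1 1.091, P2 5.890, P3 10.233, P4 3.619, P5 8.322, P6 7.806, P7 8.039.
Rounding to the nearest integer gives P1 1, P2 6, P3 10, P4 4, P5 8, P6 8, P7 8 — total 45, matching the house size, so no adjustment is needed.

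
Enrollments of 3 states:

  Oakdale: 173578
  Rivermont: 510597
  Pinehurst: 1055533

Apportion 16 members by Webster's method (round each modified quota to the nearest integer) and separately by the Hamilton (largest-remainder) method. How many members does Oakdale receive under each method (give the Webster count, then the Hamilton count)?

2 and 1

Webster: Oakdale 2, Rivermont 5, Pinehurst 9.
Hamilton: Oakdale 1, Rivermont 5, Pinehurst 10.
Oakdale gets 2 under Webster and 1 under Hamilton.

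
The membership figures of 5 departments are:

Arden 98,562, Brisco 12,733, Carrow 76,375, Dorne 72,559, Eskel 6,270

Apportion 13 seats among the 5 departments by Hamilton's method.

Arden: 5, Brisco: 1, Carrow: 4, Dorne: 3, Eskel: 0

Standard divisor: 266499 ÷ 13 ≈ 20499.923.
Standard quotas: Arden 4.8079, Brisco 0.6211, Carrow 3.7256, Dorne 3.5395, Eskel 0.3059.
Lower quotas: Arden 4, Brisco 0, Carrow 3, Dorne 3, Eskel 0 (sum 10, leaving 3 seats).
Remainders in descending order: Arden 0.8079, Carrow 0.7256, Brisco 0.6211, Dorne 0.5395, Eskel 0.3059.
Largest remainders: Arden, Carrow, Brisco receive the extra seats.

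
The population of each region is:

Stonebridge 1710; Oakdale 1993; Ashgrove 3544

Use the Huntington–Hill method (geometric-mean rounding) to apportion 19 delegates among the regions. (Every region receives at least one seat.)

With divisor 378: modified quotas Stonebridge 4.524, Oakdale 5.272, Ashgrove 9.376.
Geometric-mean thresholds: Stonebridge √(4·5)=4.472, Oakdale √(5·6)=5.477, Ashgrove √(9·10)=9.487.
Each quota rounded against its threshold gives Stonebridge 5, Oakdale 5, Ashgrove 9 (total 19).

Stonebridge: 5, Oakdale: 5, Ashgrove: 9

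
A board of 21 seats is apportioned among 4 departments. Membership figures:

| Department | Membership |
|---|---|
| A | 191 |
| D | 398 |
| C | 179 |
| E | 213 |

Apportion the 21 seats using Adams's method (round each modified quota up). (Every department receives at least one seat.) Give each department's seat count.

Standard divisor 981/21 ≈ 46.714; standard quotas: A 4.089, D 8.520, C 3.832, E 4.560.
Rounding up gives 5, 9, 4, 5 = 23 seats, so the divisor must be adjusted.
With modified divisor 50: modified quotas A 3.820, D 7.960, C 3.580, E 4.260.
Rounding up: A 4, D 8, C 4, E 5 (total 21).

A=4, D=8, C=4, E=5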